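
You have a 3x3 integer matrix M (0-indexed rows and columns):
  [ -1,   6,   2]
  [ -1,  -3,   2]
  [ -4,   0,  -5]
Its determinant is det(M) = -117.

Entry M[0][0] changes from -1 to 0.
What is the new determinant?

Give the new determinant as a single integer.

det is linear in row 0: changing M[0][0] by delta changes det by delta * cofactor(0,0).
Cofactor C_00 = (-1)^(0+0) * minor(0,0) = 15
Entry delta = 0 - -1 = 1
Det delta = 1 * 15 = 15
New det = -117 + 15 = -102

Answer: -102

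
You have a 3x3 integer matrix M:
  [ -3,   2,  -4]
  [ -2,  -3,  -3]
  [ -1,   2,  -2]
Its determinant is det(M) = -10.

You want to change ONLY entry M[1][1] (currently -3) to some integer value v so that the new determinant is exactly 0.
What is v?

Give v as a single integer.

det is linear in entry M[1][1]: det = old_det + (v - -3) * C_11
Cofactor C_11 = 2
Want det = 0: -10 + (v - -3) * 2 = 0
  (v - -3) = 10 / 2 = 5
  v = -3 + (5) = 2

Answer: 2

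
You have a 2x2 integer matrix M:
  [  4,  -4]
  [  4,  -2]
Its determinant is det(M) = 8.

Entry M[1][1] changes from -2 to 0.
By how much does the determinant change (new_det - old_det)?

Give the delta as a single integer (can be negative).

Cofactor C_11 = 4
Entry delta = 0 - -2 = 2
Det delta = entry_delta * cofactor = 2 * 4 = 8

Answer: 8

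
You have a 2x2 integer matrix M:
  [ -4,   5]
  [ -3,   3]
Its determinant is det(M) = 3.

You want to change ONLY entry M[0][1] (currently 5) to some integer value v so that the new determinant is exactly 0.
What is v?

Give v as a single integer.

det is linear in entry M[0][1]: det = old_det + (v - 5) * C_01
Cofactor C_01 = 3
Want det = 0: 3 + (v - 5) * 3 = 0
  (v - 5) = -3 / 3 = -1
  v = 5 + (-1) = 4

Answer: 4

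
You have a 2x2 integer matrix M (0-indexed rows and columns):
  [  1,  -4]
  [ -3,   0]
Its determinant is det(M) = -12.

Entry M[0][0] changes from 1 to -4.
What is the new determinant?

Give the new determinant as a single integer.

det is linear in row 0: changing M[0][0] by delta changes det by delta * cofactor(0,0).
Cofactor C_00 = (-1)^(0+0) * minor(0,0) = 0
Entry delta = -4 - 1 = -5
Det delta = -5 * 0 = 0
New det = -12 + 0 = -12

Answer: -12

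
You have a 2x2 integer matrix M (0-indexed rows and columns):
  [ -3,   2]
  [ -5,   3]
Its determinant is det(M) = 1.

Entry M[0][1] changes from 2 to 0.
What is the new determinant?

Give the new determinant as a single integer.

Answer: -9

Derivation:
det is linear in row 0: changing M[0][1] by delta changes det by delta * cofactor(0,1).
Cofactor C_01 = (-1)^(0+1) * minor(0,1) = 5
Entry delta = 0 - 2 = -2
Det delta = -2 * 5 = -10
New det = 1 + -10 = -9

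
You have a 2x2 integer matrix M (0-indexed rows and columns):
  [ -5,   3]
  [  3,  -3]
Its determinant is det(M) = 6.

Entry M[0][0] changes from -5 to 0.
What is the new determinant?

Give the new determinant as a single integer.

det is linear in row 0: changing M[0][0] by delta changes det by delta * cofactor(0,0).
Cofactor C_00 = (-1)^(0+0) * minor(0,0) = -3
Entry delta = 0 - -5 = 5
Det delta = 5 * -3 = -15
New det = 6 + -15 = -9

Answer: -9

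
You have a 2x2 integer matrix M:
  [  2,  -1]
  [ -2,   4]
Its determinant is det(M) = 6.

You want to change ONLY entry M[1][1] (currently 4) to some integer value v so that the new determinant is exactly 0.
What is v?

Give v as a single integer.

det is linear in entry M[1][1]: det = old_det + (v - 4) * C_11
Cofactor C_11 = 2
Want det = 0: 6 + (v - 4) * 2 = 0
  (v - 4) = -6 / 2 = -3
  v = 4 + (-3) = 1

Answer: 1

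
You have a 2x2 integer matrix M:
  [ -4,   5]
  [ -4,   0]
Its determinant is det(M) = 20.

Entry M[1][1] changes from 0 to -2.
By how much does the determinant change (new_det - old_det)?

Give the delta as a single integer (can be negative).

Cofactor C_11 = -4
Entry delta = -2 - 0 = -2
Det delta = entry_delta * cofactor = -2 * -4 = 8

Answer: 8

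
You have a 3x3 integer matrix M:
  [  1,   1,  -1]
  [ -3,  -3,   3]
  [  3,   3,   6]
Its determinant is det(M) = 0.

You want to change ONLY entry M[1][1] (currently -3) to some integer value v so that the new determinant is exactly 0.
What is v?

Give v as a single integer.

Answer: -3

Derivation:
det is linear in entry M[1][1]: det = old_det + (v - -3) * C_11
Cofactor C_11 = 9
Want det = 0: 0 + (v - -3) * 9 = 0
  (v - -3) = 0 / 9 = 0
  v = -3 + (0) = -3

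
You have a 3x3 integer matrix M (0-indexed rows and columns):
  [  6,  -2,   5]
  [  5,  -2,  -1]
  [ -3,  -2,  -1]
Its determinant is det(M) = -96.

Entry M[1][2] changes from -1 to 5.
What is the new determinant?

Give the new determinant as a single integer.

Answer: 12

Derivation:
det is linear in row 1: changing M[1][2] by delta changes det by delta * cofactor(1,2).
Cofactor C_12 = (-1)^(1+2) * minor(1,2) = 18
Entry delta = 5 - -1 = 6
Det delta = 6 * 18 = 108
New det = -96 + 108 = 12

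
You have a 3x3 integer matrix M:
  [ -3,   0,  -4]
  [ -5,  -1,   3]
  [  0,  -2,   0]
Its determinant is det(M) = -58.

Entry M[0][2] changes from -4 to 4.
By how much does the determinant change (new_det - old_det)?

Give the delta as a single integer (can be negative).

Cofactor C_02 = 10
Entry delta = 4 - -4 = 8
Det delta = entry_delta * cofactor = 8 * 10 = 80

Answer: 80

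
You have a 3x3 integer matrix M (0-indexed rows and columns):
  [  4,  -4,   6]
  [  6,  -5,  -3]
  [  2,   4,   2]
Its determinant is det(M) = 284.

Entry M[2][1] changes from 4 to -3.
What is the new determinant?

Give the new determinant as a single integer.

Answer: -52

Derivation:
det is linear in row 2: changing M[2][1] by delta changes det by delta * cofactor(2,1).
Cofactor C_21 = (-1)^(2+1) * minor(2,1) = 48
Entry delta = -3 - 4 = -7
Det delta = -7 * 48 = -336
New det = 284 + -336 = -52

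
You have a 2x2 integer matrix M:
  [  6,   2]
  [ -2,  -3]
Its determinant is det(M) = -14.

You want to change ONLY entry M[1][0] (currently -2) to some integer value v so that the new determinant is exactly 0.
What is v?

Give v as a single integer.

Answer: -9

Derivation:
det is linear in entry M[1][0]: det = old_det + (v - -2) * C_10
Cofactor C_10 = -2
Want det = 0: -14 + (v - -2) * -2 = 0
  (v - -2) = 14 / -2 = -7
  v = -2 + (-7) = -9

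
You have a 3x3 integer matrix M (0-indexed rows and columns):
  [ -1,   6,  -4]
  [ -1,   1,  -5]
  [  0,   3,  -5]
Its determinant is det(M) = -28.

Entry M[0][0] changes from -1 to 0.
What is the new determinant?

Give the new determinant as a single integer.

det is linear in row 0: changing M[0][0] by delta changes det by delta * cofactor(0,0).
Cofactor C_00 = (-1)^(0+0) * minor(0,0) = 10
Entry delta = 0 - -1 = 1
Det delta = 1 * 10 = 10
New det = -28 + 10 = -18

Answer: -18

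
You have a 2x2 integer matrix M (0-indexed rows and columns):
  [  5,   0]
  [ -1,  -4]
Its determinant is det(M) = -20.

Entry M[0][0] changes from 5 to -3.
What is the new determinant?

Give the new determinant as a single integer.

det is linear in row 0: changing M[0][0] by delta changes det by delta * cofactor(0,0).
Cofactor C_00 = (-1)^(0+0) * minor(0,0) = -4
Entry delta = -3 - 5 = -8
Det delta = -8 * -4 = 32
New det = -20 + 32 = 12

Answer: 12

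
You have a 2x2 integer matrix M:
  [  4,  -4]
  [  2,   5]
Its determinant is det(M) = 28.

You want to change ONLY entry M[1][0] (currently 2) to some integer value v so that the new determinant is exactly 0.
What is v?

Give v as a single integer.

Answer: -5

Derivation:
det is linear in entry M[1][0]: det = old_det + (v - 2) * C_10
Cofactor C_10 = 4
Want det = 0: 28 + (v - 2) * 4 = 0
  (v - 2) = -28 / 4 = -7
  v = 2 + (-7) = -5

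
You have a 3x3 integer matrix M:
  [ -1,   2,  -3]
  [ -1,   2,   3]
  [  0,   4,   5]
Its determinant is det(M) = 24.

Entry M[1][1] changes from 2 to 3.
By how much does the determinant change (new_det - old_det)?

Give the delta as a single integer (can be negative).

Cofactor C_11 = -5
Entry delta = 3 - 2 = 1
Det delta = entry_delta * cofactor = 1 * -5 = -5

Answer: -5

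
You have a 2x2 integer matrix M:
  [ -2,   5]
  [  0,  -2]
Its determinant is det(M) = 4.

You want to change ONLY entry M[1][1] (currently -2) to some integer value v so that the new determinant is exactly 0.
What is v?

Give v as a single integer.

det is linear in entry M[1][1]: det = old_det + (v - -2) * C_11
Cofactor C_11 = -2
Want det = 0: 4 + (v - -2) * -2 = 0
  (v - -2) = -4 / -2 = 2
  v = -2 + (2) = 0

Answer: 0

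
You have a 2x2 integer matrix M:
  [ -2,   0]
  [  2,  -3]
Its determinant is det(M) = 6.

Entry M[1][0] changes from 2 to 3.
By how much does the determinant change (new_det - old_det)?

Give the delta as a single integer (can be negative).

Cofactor C_10 = 0
Entry delta = 3 - 2 = 1
Det delta = entry_delta * cofactor = 1 * 0 = 0

Answer: 0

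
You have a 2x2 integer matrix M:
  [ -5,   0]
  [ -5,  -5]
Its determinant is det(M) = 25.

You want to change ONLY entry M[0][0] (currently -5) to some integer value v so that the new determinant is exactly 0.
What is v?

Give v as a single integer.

Answer: 0

Derivation:
det is linear in entry M[0][0]: det = old_det + (v - -5) * C_00
Cofactor C_00 = -5
Want det = 0: 25 + (v - -5) * -5 = 0
  (v - -5) = -25 / -5 = 5
  v = -5 + (5) = 0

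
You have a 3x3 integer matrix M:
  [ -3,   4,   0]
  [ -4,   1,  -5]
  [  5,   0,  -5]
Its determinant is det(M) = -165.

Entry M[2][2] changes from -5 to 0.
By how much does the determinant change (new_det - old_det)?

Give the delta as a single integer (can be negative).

Cofactor C_22 = 13
Entry delta = 0 - -5 = 5
Det delta = entry_delta * cofactor = 5 * 13 = 65

Answer: 65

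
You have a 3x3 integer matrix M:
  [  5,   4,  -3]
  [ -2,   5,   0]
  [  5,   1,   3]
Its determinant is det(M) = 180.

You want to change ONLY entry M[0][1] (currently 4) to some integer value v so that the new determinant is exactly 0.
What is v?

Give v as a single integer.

Answer: -26

Derivation:
det is linear in entry M[0][1]: det = old_det + (v - 4) * C_01
Cofactor C_01 = 6
Want det = 0: 180 + (v - 4) * 6 = 0
  (v - 4) = -180 / 6 = -30
  v = 4 + (-30) = -26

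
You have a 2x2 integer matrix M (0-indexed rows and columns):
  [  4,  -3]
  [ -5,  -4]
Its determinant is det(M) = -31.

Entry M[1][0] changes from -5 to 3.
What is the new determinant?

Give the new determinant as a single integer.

det is linear in row 1: changing M[1][0] by delta changes det by delta * cofactor(1,0).
Cofactor C_10 = (-1)^(1+0) * minor(1,0) = 3
Entry delta = 3 - -5 = 8
Det delta = 8 * 3 = 24
New det = -31 + 24 = -7

Answer: -7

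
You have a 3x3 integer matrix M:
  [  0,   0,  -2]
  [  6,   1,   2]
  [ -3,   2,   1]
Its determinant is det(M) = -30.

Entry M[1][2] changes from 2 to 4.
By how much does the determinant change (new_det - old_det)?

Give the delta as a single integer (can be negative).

Cofactor C_12 = 0
Entry delta = 4 - 2 = 2
Det delta = entry_delta * cofactor = 2 * 0 = 0

Answer: 0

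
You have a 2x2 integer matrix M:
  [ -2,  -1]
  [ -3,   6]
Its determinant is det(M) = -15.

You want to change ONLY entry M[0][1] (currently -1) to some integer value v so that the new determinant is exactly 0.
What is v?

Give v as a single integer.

Answer: 4

Derivation:
det is linear in entry M[0][1]: det = old_det + (v - -1) * C_01
Cofactor C_01 = 3
Want det = 0: -15 + (v - -1) * 3 = 0
  (v - -1) = 15 / 3 = 5
  v = -1 + (5) = 4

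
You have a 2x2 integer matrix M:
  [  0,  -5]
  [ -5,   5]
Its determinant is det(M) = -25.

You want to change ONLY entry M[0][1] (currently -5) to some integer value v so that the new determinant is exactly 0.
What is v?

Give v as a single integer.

det is linear in entry M[0][1]: det = old_det + (v - -5) * C_01
Cofactor C_01 = 5
Want det = 0: -25 + (v - -5) * 5 = 0
  (v - -5) = 25 / 5 = 5
  v = -5 + (5) = 0

Answer: 0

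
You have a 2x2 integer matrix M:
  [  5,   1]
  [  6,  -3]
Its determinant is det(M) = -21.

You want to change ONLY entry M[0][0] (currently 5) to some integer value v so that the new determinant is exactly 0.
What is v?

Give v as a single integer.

det is linear in entry M[0][0]: det = old_det + (v - 5) * C_00
Cofactor C_00 = -3
Want det = 0: -21 + (v - 5) * -3 = 0
  (v - 5) = 21 / -3 = -7
  v = 5 + (-7) = -2

Answer: -2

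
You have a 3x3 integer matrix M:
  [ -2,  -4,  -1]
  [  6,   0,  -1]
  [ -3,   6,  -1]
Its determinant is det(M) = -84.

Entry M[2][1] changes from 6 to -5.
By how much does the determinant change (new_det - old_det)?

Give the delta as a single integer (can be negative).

Cofactor C_21 = -8
Entry delta = -5 - 6 = -11
Det delta = entry_delta * cofactor = -11 * -8 = 88

Answer: 88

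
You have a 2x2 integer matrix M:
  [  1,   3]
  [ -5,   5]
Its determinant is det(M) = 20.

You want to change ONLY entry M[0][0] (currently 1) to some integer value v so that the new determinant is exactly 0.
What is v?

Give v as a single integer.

Answer: -3

Derivation:
det is linear in entry M[0][0]: det = old_det + (v - 1) * C_00
Cofactor C_00 = 5
Want det = 0: 20 + (v - 1) * 5 = 0
  (v - 1) = -20 / 5 = -4
  v = 1 + (-4) = -3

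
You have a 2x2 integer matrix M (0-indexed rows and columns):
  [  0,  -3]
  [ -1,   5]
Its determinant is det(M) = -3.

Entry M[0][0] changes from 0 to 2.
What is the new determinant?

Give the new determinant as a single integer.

det is linear in row 0: changing M[0][0] by delta changes det by delta * cofactor(0,0).
Cofactor C_00 = (-1)^(0+0) * minor(0,0) = 5
Entry delta = 2 - 0 = 2
Det delta = 2 * 5 = 10
New det = -3 + 10 = 7

Answer: 7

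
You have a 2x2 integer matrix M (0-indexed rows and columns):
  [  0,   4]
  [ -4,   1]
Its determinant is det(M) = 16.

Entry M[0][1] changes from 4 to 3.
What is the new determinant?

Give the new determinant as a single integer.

det is linear in row 0: changing M[0][1] by delta changes det by delta * cofactor(0,1).
Cofactor C_01 = (-1)^(0+1) * minor(0,1) = 4
Entry delta = 3 - 4 = -1
Det delta = -1 * 4 = -4
New det = 16 + -4 = 12

Answer: 12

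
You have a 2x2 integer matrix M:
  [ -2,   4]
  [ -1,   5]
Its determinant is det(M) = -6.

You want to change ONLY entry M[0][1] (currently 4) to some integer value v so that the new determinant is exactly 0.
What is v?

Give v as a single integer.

Answer: 10

Derivation:
det is linear in entry M[0][1]: det = old_det + (v - 4) * C_01
Cofactor C_01 = 1
Want det = 0: -6 + (v - 4) * 1 = 0
  (v - 4) = 6 / 1 = 6
  v = 4 + (6) = 10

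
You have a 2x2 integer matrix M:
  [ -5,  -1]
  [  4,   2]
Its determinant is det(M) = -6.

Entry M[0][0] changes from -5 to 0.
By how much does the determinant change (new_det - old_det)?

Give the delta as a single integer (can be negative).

Cofactor C_00 = 2
Entry delta = 0 - -5 = 5
Det delta = entry_delta * cofactor = 5 * 2 = 10

Answer: 10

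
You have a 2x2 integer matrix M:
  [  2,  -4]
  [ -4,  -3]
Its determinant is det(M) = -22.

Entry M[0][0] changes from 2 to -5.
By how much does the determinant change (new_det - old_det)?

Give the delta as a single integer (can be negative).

Cofactor C_00 = -3
Entry delta = -5 - 2 = -7
Det delta = entry_delta * cofactor = -7 * -3 = 21

Answer: 21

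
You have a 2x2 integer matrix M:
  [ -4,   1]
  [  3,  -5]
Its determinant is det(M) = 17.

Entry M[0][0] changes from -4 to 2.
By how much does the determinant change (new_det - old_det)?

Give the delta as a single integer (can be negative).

Answer: -30

Derivation:
Cofactor C_00 = -5
Entry delta = 2 - -4 = 6
Det delta = entry_delta * cofactor = 6 * -5 = -30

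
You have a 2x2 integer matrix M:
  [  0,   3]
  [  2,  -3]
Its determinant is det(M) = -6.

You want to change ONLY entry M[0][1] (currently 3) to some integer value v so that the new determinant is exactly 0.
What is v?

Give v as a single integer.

det is linear in entry M[0][1]: det = old_det + (v - 3) * C_01
Cofactor C_01 = -2
Want det = 0: -6 + (v - 3) * -2 = 0
  (v - 3) = 6 / -2 = -3
  v = 3 + (-3) = 0

Answer: 0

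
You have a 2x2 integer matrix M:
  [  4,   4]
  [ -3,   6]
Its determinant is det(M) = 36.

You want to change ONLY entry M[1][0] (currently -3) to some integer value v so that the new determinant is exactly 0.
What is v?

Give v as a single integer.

Answer: 6

Derivation:
det is linear in entry M[1][0]: det = old_det + (v - -3) * C_10
Cofactor C_10 = -4
Want det = 0: 36 + (v - -3) * -4 = 0
  (v - -3) = -36 / -4 = 9
  v = -3 + (9) = 6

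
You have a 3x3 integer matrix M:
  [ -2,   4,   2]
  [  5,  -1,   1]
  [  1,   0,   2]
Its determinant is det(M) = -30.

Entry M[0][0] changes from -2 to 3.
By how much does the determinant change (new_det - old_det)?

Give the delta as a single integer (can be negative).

Cofactor C_00 = -2
Entry delta = 3 - -2 = 5
Det delta = entry_delta * cofactor = 5 * -2 = -10

Answer: -10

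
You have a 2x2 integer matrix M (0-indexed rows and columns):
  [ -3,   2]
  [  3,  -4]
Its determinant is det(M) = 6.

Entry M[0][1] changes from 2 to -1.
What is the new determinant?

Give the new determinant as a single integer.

Answer: 15

Derivation:
det is linear in row 0: changing M[0][1] by delta changes det by delta * cofactor(0,1).
Cofactor C_01 = (-1)^(0+1) * minor(0,1) = -3
Entry delta = -1 - 2 = -3
Det delta = -3 * -3 = 9
New det = 6 + 9 = 15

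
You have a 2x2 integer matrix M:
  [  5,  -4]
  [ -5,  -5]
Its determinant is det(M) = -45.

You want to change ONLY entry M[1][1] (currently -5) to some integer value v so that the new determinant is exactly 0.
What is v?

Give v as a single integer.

Answer: 4

Derivation:
det is linear in entry M[1][1]: det = old_det + (v - -5) * C_11
Cofactor C_11 = 5
Want det = 0: -45 + (v - -5) * 5 = 0
  (v - -5) = 45 / 5 = 9
  v = -5 + (9) = 4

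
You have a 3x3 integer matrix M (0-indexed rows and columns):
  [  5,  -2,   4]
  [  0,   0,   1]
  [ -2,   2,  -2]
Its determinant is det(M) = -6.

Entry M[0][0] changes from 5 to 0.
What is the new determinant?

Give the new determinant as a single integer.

det is linear in row 0: changing M[0][0] by delta changes det by delta * cofactor(0,0).
Cofactor C_00 = (-1)^(0+0) * minor(0,0) = -2
Entry delta = 0 - 5 = -5
Det delta = -5 * -2 = 10
New det = -6 + 10 = 4

Answer: 4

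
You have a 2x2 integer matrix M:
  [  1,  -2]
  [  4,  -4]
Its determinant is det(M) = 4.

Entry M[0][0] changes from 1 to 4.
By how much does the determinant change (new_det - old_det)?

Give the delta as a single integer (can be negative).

Cofactor C_00 = -4
Entry delta = 4 - 1 = 3
Det delta = entry_delta * cofactor = 3 * -4 = -12

Answer: -12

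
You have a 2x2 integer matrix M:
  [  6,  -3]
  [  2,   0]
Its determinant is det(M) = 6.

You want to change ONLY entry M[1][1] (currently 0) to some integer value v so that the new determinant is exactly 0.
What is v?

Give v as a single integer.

Answer: -1

Derivation:
det is linear in entry M[1][1]: det = old_det + (v - 0) * C_11
Cofactor C_11 = 6
Want det = 0: 6 + (v - 0) * 6 = 0
  (v - 0) = -6 / 6 = -1
  v = 0 + (-1) = -1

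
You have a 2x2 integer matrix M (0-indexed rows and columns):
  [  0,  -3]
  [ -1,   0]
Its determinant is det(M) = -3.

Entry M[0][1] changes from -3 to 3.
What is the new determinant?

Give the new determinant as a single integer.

Answer: 3

Derivation:
det is linear in row 0: changing M[0][1] by delta changes det by delta * cofactor(0,1).
Cofactor C_01 = (-1)^(0+1) * minor(0,1) = 1
Entry delta = 3 - -3 = 6
Det delta = 6 * 1 = 6
New det = -3 + 6 = 3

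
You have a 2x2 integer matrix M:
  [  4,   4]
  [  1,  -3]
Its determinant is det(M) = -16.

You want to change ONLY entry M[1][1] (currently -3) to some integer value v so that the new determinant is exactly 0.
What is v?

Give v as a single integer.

Answer: 1

Derivation:
det is linear in entry M[1][1]: det = old_det + (v - -3) * C_11
Cofactor C_11 = 4
Want det = 0: -16 + (v - -3) * 4 = 0
  (v - -3) = 16 / 4 = 4
  v = -3 + (4) = 1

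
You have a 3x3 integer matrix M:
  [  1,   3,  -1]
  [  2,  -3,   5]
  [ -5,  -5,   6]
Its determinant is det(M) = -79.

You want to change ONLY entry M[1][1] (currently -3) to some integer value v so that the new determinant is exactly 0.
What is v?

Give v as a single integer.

Answer: 76

Derivation:
det is linear in entry M[1][1]: det = old_det + (v - -3) * C_11
Cofactor C_11 = 1
Want det = 0: -79 + (v - -3) * 1 = 0
  (v - -3) = 79 / 1 = 79
  v = -3 + (79) = 76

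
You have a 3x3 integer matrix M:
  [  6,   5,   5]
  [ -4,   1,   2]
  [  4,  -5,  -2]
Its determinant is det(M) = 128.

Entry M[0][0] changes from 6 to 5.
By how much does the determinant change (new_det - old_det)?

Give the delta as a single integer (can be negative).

Cofactor C_00 = 8
Entry delta = 5 - 6 = -1
Det delta = entry_delta * cofactor = -1 * 8 = -8

Answer: -8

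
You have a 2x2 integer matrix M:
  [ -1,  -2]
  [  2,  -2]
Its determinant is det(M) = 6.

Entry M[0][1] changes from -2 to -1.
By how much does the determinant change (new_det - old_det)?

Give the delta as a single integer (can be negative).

Cofactor C_01 = -2
Entry delta = -1 - -2 = 1
Det delta = entry_delta * cofactor = 1 * -2 = -2

Answer: -2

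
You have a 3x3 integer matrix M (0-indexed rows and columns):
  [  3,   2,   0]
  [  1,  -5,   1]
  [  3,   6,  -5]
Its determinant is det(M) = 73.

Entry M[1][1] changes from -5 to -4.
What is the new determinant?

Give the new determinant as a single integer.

Answer: 58

Derivation:
det is linear in row 1: changing M[1][1] by delta changes det by delta * cofactor(1,1).
Cofactor C_11 = (-1)^(1+1) * minor(1,1) = -15
Entry delta = -4 - -5 = 1
Det delta = 1 * -15 = -15
New det = 73 + -15 = 58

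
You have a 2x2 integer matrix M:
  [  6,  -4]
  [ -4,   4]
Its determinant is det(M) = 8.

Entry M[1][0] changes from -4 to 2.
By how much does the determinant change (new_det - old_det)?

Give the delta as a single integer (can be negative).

Answer: 24

Derivation:
Cofactor C_10 = 4
Entry delta = 2 - -4 = 6
Det delta = entry_delta * cofactor = 6 * 4 = 24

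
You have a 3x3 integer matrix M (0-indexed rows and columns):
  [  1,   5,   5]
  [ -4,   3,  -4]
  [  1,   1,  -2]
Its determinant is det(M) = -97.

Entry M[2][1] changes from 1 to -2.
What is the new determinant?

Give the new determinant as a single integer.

Answer: -49

Derivation:
det is linear in row 2: changing M[2][1] by delta changes det by delta * cofactor(2,1).
Cofactor C_21 = (-1)^(2+1) * minor(2,1) = -16
Entry delta = -2 - 1 = -3
Det delta = -3 * -16 = 48
New det = -97 + 48 = -49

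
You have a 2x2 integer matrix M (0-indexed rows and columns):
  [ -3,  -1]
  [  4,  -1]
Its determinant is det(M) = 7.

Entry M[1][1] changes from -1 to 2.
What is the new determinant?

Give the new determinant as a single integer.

det is linear in row 1: changing M[1][1] by delta changes det by delta * cofactor(1,1).
Cofactor C_11 = (-1)^(1+1) * minor(1,1) = -3
Entry delta = 2 - -1 = 3
Det delta = 3 * -3 = -9
New det = 7 + -9 = -2

Answer: -2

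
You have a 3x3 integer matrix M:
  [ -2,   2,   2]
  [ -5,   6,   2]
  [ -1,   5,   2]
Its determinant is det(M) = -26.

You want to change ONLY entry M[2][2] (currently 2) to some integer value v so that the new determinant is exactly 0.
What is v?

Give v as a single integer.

det is linear in entry M[2][2]: det = old_det + (v - 2) * C_22
Cofactor C_22 = -2
Want det = 0: -26 + (v - 2) * -2 = 0
  (v - 2) = 26 / -2 = -13
  v = 2 + (-13) = -11

Answer: -11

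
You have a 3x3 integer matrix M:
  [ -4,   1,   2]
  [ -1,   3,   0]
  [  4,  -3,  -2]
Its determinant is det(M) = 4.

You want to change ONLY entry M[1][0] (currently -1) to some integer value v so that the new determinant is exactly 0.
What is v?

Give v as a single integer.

det is linear in entry M[1][0]: det = old_det + (v - -1) * C_10
Cofactor C_10 = -4
Want det = 0: 4 + (v - -1) * -4 = 0
  (v - -1) = -4 / -4 = 1
  v = -1 + (1) = 0

Answer: 0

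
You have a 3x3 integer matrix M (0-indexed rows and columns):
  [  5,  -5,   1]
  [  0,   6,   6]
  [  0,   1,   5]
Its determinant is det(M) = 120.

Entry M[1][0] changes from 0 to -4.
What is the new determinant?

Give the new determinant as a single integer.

det is linear in row 1: changing M[1][0] by delta changes det by delta * cofactor(1,0).
Cofactor C_10 = (-1)^(1+0) * minor(1,0) = 26
Entry delta = -4 - 0 = -4
Det delta = -4 * 26 = -104
New det = 120 + -104 = 16

Answer: 16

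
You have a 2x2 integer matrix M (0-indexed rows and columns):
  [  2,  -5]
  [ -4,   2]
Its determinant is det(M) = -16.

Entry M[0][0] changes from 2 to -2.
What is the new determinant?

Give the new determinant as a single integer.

det is linear in row 0: changing M[0][0] by delta changes det by delta * cofactor(0,0).
Cofactor C_00 = (-1)^(0+0) * minor(0,0) = 2
Entry delta = -2 - 2 = -4
Det delta = -4 * 2 = -8
New det = -16 + -8 = -24

Answer: -24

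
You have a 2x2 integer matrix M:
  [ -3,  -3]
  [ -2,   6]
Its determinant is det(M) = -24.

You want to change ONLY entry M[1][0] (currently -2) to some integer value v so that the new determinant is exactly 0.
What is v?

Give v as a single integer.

Answer: 6

Derivation:
det is linear in entry M[1][0]: det = old_det + (v - -2) * C_10
Cofactor C_10 = 3
Want det = 0: -24 + (v - -2) * 3 = 0
  (v - -2) = 24 / 3 = 8
  v = -2 + (8) = 6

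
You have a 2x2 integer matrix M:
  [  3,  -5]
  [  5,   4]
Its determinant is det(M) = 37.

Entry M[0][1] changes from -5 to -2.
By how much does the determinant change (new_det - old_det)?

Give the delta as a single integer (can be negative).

Answer: -15

Derivation:
Cofactor C_01 = -5
Entry delta = -2 - -5 = 3
Det delta = entry_delta * cofactor = 3 * -5 = -15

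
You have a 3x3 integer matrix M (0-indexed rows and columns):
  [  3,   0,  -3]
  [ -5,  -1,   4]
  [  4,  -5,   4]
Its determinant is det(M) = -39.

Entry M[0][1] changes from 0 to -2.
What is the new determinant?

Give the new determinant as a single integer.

det is linear in row 0: changing M[0][1] by delta changes det by delta * cofactor(0,1).
Cofactor C_01 = (-1)^(0+1) * minor(0,1) = 36
Entry delta = -2 - 0 = -2
Det delta = -2 * 36 = -72
New det = -39 + -72 = -111

Answer: -111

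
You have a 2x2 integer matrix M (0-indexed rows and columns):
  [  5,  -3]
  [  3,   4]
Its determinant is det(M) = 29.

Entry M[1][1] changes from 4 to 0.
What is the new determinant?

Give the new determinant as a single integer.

det is linear in row 1: changing M[1][1] by delta changes det by delta * cofactor(1,1).
Cofactor C_11 = (-1)^(1+1) * minor(1,1) = 5
Entry delta = 0 - 4 = -4
Det delta = -4 * 5 = -20
New det = 29 + -20 = 9

Answer: 9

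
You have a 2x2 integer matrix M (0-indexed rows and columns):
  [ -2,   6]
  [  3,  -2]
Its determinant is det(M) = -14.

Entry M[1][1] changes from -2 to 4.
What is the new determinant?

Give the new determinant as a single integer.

Answer: -26

Derivation:
det is linear in row 1: changing M[1][1] by delta changes det by delta * cofactor(1,1).
Cofactor C_11 = (-1)^(1+1) * minor(1,1) = -2
Entry delta = 4 - -2 = 6
Det delta = 6 * -2 = -12
New det = -14 + -12 = -26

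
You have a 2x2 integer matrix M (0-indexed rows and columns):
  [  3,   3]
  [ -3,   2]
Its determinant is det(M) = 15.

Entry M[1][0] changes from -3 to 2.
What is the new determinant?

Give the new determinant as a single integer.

det is linear in row 1: changing M[1][0] by delta changes det by delta * cofactor(1,0).
Cofactor C_10 = (-1)^(1+0) * minor(1,0) = -3
Entry delta = 2 - -3 = 5
Det delta = 5 * -3 = -15
New det = 15 + -15 = 0

Answer: 0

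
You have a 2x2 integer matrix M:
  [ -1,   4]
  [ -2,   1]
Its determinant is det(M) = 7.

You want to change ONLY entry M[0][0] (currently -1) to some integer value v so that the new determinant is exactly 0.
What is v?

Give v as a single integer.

Answer: -8

Derivation:
det is linear in entry M[0][0]: det = old_det + (v - -1) * C_00
Cofactor C_00 = 1
Want det = 0: 7 + (v - -1) * 1 = 0
  (v - -1) = -7 / 1 = -7
  v = -1 + (-7) = -8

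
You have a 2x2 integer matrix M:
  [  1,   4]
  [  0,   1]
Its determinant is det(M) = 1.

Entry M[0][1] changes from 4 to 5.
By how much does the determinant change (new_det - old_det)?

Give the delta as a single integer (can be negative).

Answer: 0

Derivation:
Cofactor C_01 = 0
Entry delta = 5 - 4 = 1
Det delta = entry_delta * cofactor = 1 * 0 = 0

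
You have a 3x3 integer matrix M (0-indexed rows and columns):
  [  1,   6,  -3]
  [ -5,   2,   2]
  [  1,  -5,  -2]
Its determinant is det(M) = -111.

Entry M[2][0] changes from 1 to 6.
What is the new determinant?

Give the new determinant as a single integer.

det is linear in row 2: changing M[2][0] by delta changes det by delta * cofactor(2,0).
Cofactor C_20 = (-1)^(2+0) * minor(2,0) = 18
Entry delta = 6 - 1 = 5
Det delta = 5 * 18 = 90
New det = -111 + 90 = -21

Answer: -21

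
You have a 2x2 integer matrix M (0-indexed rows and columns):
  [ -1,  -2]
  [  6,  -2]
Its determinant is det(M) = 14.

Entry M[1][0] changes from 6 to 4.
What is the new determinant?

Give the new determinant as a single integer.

det is linear in row 1: changing M[1][0] by delta changes det by delta * cofactor(1,0).
Cofactor C_10 = (-1)^(1+0) * minor(1,0) = 2
Entry delta = 4 - 6 = -2
Det delta = -2 * 2 = -4
New det = 14 + -4 = 10

Answer: 10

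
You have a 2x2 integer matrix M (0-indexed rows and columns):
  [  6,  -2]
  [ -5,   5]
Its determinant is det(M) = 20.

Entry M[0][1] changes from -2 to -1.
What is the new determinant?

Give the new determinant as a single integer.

Answer: 25

Derivation:
det is linear in row 0: changing M[0][1] by delta changes det by delta * cofactor(0,1).
Cofactor C_01 = (-1)^(0+1) * minor(0,1) = 5
Entry delta = -1 - -2 = 1
Det delta = 1 * 5 = 5
New det = 20 + 5 = 25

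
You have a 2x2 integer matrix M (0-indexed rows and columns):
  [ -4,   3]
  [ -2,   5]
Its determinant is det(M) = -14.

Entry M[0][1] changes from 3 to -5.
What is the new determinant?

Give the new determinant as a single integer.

Answer: -30

Derivation:
det is linear in row 0: changing M[0][1] by delta changes det by delta * cofactor(0,1).
Cofactor C_01 = (-1)^(0+1) * minor(0,1) = 2
Entry delta = -5 - 3 = -8
Det delta = -8 * 2 = -16
New det = -14 + -16 = -30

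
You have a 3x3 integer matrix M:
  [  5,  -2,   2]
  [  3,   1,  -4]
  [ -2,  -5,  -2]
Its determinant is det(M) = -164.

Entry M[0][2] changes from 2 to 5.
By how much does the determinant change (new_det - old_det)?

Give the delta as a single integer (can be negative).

Cofactor C_02 = -13
Entry delta = 5 - 2 = 3
Det delta = entry_delta * cofactor = 3 * -13 = -39

Answer: -39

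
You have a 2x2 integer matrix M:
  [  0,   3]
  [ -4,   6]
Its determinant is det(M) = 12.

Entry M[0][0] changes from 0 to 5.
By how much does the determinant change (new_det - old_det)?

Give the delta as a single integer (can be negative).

Cofactor C_00 = 6
Entry delta = 5 - 0 = 5
Det delta = entry_delta * cofactor = 5 * 6 = 30

Answer: 30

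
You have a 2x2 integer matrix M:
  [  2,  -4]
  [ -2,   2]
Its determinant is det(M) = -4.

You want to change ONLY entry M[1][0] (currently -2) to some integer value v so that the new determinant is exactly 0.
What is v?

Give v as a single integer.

det is linear in entry M[1][0]: det = old_det + (v - -2) * C_10
Cofactor C_10 = 4
Want det = 0: -4 + (v - -2) * 4 = 0
  (v - -2) = 4 / 4 = 1
  v = -2 + (1) = -1

Answer: -1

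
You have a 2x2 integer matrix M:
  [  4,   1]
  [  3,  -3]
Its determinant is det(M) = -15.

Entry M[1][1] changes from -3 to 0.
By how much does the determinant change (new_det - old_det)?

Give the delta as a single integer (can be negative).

Cofactor C_11 = 4
Entry delta = 0 - -3 = 3
Det delta = entry_delta * cofactor = 3 * 4 = 12

Answer: 12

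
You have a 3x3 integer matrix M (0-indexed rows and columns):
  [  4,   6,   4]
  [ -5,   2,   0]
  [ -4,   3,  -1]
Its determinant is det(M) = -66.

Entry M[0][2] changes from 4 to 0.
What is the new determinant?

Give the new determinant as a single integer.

Answer: -38

Derivation:
det is linear in row 0: changing M[0][2] by delta changes det by delta * cofactor(0,2).
Cofactor C_02 = (-1)^(0+2) * minor(0,2) = -7
Entry delta = 0 - 4 = -4
Det delta = -4 * -7 = 28
New det = -66 + 28 = -38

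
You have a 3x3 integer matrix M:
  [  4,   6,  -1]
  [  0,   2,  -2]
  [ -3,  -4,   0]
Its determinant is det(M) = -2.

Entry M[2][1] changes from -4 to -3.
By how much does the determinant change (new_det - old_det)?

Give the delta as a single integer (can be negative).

Answer: 8

Derivation:
Cofactor C_21 = 8
Entry delta = -3 - -4 = 1
Det delta = entry_delta * cofactor = 1 * 8 = 8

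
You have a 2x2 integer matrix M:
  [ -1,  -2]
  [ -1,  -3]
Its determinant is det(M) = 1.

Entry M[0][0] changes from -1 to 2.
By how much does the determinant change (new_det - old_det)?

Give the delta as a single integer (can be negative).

Cofactor C_00 = -3
Entry delta = 2 - -1 = 3
Det delta = entry_delta * cofactor = 3 * -3 = -9

Answer: -9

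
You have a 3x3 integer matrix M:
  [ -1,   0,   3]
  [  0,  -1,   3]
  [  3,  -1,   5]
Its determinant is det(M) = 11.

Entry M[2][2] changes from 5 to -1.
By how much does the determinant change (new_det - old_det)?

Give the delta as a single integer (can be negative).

Answer: -6

Derivation:
Cofactor C_22 = 1
Entry delta = -1 - 5 = -6
Det delta = entry_delta * cofactor = -6 * 1 = -6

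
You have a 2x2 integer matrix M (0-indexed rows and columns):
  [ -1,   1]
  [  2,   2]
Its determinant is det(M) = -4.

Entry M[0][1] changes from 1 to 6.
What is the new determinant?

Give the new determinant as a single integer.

Answer: -14

Derivation:
det is linear in row 0: changing M[0][1] by delta changes det by delta * cofactor(0,1).
Cofactor C_01 = (-1)^(0+1) * minor(0,1) = -2
Entry delta = 6 - 1 = 5
Det delta = 5 * -2 = -10
New det = -4 + -10 = -14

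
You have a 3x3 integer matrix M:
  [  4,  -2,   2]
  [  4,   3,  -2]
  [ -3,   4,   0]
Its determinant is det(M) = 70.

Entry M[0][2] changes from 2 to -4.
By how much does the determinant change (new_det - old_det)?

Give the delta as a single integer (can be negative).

Answer: -150

Derivation:
Cofactor C_02 = 25
Entry delta = -4 - 2 = -6
Det delta = entry_delta * cofactor = -6 * 25 = -150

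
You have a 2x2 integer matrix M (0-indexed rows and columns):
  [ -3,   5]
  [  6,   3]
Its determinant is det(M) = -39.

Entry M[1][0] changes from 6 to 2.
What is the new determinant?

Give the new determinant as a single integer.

Answer: -19

Derivation:
det is linear in row 1: changing M[1][0] by delta changes det by delta * cofactor(1,0).
Cofactor C_10 = (-1)^(1+0) * minor(1,0) = -5
Entry delta = 2 - 6 = -4
Det delta = -4 * -5 = 20
New det = -39 + 20 = -19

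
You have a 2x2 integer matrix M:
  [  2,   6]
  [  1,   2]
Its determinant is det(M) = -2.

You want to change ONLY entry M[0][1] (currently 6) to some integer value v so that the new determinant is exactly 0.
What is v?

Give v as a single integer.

det is linear in entry M[0][1]: det = old_det + (v - 6) * C_01
Cofactor C_01 = -1
Want det = 0: -2 + (v - 6) * -1 = 0
  (v - 6) = 2 / -1 = -2
  v = 6 + (-2) = 4

Answer: 4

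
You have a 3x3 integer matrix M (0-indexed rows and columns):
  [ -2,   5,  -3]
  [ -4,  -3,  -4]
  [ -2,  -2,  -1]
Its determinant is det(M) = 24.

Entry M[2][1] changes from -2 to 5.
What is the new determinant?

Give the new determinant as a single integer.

det is linear in row 2: changing M[2][1] by delta changes det by delta * cofactor(2,1).
Cofactor C_21 = (-1)^(2+1) * minor(2,1) = 4
Entry delta = 5 - -2 = 7
Det delta = 7 * 4 = 28
New det = 24 + 28 = 52

Answer: 52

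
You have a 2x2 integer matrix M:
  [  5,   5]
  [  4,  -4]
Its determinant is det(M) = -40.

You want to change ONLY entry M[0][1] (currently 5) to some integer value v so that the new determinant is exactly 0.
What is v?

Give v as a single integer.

det is linear in entry M[0][1]: det = old_det + (v - 5) * C_01
Cofactor C_01 = -4
Want det = 0: -40 + (v - 5) * -4 = 0
  (v - 5) = 40 / -4 = -10
  v = 5 + (-10) = -5

Answer: -5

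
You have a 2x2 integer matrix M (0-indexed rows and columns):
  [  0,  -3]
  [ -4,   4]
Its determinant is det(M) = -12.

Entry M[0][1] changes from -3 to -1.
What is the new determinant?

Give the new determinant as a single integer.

det is linear in row 0: changing M[0][1] by delta changes det by delta * cofactor(0,1).
Cofactor C_01 = (-1)^(0+1) * minor(0,1) = 4
Entry delta = -1 - -3 = 2
Det delta = 2 * 4 = 8
New det = -12 + 8 = -4

Answer: -4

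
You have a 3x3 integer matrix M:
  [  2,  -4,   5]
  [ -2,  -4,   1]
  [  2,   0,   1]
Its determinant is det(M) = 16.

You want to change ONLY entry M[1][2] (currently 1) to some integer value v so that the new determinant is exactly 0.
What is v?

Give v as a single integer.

Answer: 3

Derivation:
det is linear in entry M[1][2]: det = old_det + (v - 1) * C_12
Cofactor C_12 = -8
Want det = 0: 16 + (v - 1) * -8 = 0
  (v - 1) = -16 / -8 = 2
  v = 1 + (2) = 3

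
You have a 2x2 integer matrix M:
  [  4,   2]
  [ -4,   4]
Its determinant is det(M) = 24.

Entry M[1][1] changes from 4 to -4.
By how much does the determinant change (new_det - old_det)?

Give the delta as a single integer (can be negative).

Answer: -32

Derivation:
Cofactor C_11 = 4
Entry delta = -4 - 4 = -8
Det delta = entry_delta * cofactor = -8 * 4 = -32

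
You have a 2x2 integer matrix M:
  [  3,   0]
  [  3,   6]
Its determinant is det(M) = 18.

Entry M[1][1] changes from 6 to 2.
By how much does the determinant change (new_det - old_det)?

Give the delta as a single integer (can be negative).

Answer: -12

Derivation:
Cofactor C_11 = 3
Entry delta = 2 - 6 = -4
Det delta = entry_delta * cofactor = -4 * 3 = -12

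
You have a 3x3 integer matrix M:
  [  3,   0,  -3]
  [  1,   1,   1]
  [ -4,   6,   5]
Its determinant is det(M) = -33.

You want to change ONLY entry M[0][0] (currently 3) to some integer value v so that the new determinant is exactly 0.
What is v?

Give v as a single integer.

det is linear in entry M[0][0]: det = old_det + (v - 3) * C_00
Cofactor C_00 = -1
Want det = 0: -33 + (v - 3) * -1 = 0
  (v - 3) = 33 / -1 = -33
  v = 3 + (-33) = -30

Answer: -30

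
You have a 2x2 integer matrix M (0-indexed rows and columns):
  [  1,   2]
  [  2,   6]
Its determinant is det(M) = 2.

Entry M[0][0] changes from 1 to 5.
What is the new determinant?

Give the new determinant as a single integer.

Answer: 26

Derivation:
det is linear in row 0: changing M[0][0] by delta changes det by delta * cofactor(0,0).
Cofactor C_00 = (-1)^(0+0) * minor(0,0) = 6
Entry delta = 5 - 1 = 4
Det delta = 4 * 6 = 24
New det = 2 + 24 = 26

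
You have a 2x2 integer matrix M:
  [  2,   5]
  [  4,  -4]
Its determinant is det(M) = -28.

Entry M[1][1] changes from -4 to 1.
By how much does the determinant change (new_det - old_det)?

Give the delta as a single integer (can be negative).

Answer: 10

Derivation:
Cofactor C_11 = 2
Entry delta = 1 - -4 = 5
Det delta = entry_delta * cofactor = 5 * 2 = 10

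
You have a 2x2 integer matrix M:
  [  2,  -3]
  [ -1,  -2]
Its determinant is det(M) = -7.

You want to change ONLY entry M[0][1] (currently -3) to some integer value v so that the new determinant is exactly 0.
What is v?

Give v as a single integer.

Answer: 4

Derivation:
det is linear in entry M[0][1]: det = old_det + (v - -3) * C_01
Cofactor C_01 = 1
Want det = 0: -7 + (v - -3) * 1 = 0
  (v - -3) = 7 / 1 = 7
  v = -3 + (7) = 4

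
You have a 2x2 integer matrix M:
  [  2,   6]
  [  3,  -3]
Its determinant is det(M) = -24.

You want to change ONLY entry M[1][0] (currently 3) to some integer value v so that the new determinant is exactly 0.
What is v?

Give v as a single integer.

det is linear in entry M[1][0]: det = old_det + (v - 3) * C_10
Cofactor C_10 = -6
Want det = 0: -24 + (v - 3) * -6 = 0
  (v - 3) = 24 / -6 = -4
  v = 3 + (-4) = -1

Answer: -1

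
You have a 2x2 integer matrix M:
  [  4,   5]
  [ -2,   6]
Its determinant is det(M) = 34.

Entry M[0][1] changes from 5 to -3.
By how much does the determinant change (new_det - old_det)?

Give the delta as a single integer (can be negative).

Answer: -16

Derivation:
Cofactor C_01 = 2
Entry delta = -3 - 5 = -8
Det delta = entry_delta * cofactor = -8 * 2 = -16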